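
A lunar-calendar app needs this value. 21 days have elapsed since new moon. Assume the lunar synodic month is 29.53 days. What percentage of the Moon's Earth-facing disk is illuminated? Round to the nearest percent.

62%

The Moon has covered 21/29.53 of its cycle, so θ ≈ 360° × 21/29.53 = 256.0°.
cos 256.0° = (-0.242), so f = (1 − (-0.242))/2 = 0.621, so 62%.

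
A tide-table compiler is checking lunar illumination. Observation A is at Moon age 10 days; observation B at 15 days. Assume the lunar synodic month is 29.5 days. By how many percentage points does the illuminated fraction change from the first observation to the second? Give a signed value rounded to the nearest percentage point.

+23 percentage points

θ₁ = 360° × 10/29.5 = 122.0°, f₁ = (1 − cos θ₁)/2 = 0.765.
θ₂ = 360° × 15/29.5 = 183.1°, f₂ = (1 − cos θ₂)/2 = 0.999.
Change = f₂ − f₁ = +0.234 → +23 percentage points.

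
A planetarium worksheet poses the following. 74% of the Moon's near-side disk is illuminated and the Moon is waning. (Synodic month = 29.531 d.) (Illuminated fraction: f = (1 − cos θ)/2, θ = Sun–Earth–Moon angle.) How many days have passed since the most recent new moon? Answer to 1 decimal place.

19.8 days

From f = (1 − cos θ)/2: cos θ = 1 − 2×0.74 = -0.480; arccos → 118.7°.
A waning Moon lies in 180°–360°, so θ = 360° − 118.7° = 241.3°.
Age = 29.531 × 241.3°/360° ≈ 19.80 days.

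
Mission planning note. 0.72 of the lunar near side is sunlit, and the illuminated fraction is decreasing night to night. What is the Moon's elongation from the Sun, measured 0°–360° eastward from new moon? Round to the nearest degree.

cos θ = 1 − 2f = -0.440, giving a principal value of 116.1°.
A waning Moon lies in 180°–360°, so θ = 360° − 116.1° = 243.9°.

244°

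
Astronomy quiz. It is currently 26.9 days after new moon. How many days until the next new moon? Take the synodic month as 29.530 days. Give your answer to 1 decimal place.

2.6 days

The next new moon completes the synodic month: 29.530 − 26.9 = 2.630 days.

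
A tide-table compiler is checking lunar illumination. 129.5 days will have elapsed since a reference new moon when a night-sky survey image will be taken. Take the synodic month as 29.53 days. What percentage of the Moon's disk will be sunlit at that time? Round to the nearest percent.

Reduce mod P: 129.5 − 4×29.53 = 11.38 d into the current lunation.
Phase angle: θ = 360°·(11.38 d)/(29.53 d) = 138.7°.
Illuminated fraction = (1 − cos 138.7°)/2 = (1 − (-0.752))/2 ≈ 0.876, so 88%.

88%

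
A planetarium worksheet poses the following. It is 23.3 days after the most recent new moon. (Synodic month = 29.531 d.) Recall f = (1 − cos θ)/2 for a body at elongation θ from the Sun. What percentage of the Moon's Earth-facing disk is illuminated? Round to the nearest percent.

38%

The Moon has covered 23.3/29.531 of its cycle, so θ ≈ 360° × 23.3/29.531 = 284.0°.
With cos θ = 0.243, the lit fraction is (1 − 0.243)/2 ≈ 0.379, so 38%.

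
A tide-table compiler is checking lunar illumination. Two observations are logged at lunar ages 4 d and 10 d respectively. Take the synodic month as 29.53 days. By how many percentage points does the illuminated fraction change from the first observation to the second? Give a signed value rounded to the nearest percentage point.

+59 pp

θ₁ = 360° × 4/29.53 = 48.8°, f₁ = (1 − cos θ₁)/2 = 0.170.
θ₂ = 360° × 10/29.53 = 121.9°, f₂ = (1 − cos θ₂)/2 = 0.764.
Change = f₂ − f₁ = +0.594 → +59 percentage points.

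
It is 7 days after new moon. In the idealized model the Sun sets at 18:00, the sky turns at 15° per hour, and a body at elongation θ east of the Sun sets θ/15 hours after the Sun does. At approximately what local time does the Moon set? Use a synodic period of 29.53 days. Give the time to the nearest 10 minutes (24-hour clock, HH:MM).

Phase angle: θ = 360°·(7 d)/(29.53 d) = 85.3°.
The Moon trails the Sun by θ/15 = 85.3/15 ≈ 5.69 hours.
18:00 + 5.689 h ≈ 23:41 → 23:40 to the nearest ten minutes.

23:40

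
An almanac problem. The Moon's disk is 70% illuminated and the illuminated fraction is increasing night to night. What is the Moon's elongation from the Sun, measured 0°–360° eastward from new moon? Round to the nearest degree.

From f = (1 − cos θ)/2: cos θ = 1 − 2×0.70 = -0.400; arccos → 113.6°.
Before full moon the principal value applies: θ = 113.6°.

114°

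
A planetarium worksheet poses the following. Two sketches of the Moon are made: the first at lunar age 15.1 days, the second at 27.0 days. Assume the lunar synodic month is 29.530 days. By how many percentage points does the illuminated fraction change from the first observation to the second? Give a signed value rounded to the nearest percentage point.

-93 percentage points

θ₁ = 360° × 15.1/29.530 = 184.1°, f₁ = (1 − cos θ₁)/2 = 0.999.
θ₂ = 360° × 27.0/29.530 = 329.2°, f₂ = (1 − cos θ₂)/2 = 0.071.
Change = f₂ − f₁ = -0.928 → -93 percentage points.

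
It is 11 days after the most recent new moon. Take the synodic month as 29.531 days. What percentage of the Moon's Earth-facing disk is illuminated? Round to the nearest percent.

85%

Elongation θ = 360° × 11/29.531 ≈ 134.1°.
With cos θ = (-0.696), the lit fraction is (1 − (-0.696))/2 ≈ 0.848, so 85%.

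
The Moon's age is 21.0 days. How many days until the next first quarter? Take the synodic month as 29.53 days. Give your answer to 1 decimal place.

First quarter is 0.25 of the way through the cycle: age 0.25 × 29.53 = 7.383 d.
This lunation's first quarter (7.383 d) has passed, so add one period: 36.913 − 21.0 = 15.913 days.

15.9 days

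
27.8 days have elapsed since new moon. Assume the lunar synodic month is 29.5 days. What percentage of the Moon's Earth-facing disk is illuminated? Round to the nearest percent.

3%

Elongation θ = 360° × 27.8/29.5 ≈ 339.3°.
cos 339.3° = 0.935, so f = (1 − 0.935)/2 = 0.032, so 3%.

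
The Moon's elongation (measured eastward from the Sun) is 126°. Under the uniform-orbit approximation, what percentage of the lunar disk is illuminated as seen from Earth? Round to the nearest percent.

cos 126° = (-0.588), so f = (1 − (-0.588))/2 = 0.794, i.e. 79%.

79%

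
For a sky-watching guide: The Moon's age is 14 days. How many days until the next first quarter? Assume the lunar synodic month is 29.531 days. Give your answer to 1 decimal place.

22.9 days

First quarter is 0.25 of the way through the cycle: age 0.25 × 29.531 = 7.383 d.
Already past this cycle's first quarter; the next is at 7.383 + 29.531 = 36.914 d, so 36.914 − 14 = 22.914 days.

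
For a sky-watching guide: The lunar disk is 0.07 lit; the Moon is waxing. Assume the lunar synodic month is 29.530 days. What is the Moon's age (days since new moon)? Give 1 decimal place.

2.5 days

Invert f = (1 − cos θ)/2 to get cos θ = 1 − 2(0.07) = 0.860, hence θ₀ = arccos 0.860 = 30.7°.
Waxing ⇒ before full, so θ = 30.7°.
Age = 29.530 × 30.7°/360° ≈ 2.52 days.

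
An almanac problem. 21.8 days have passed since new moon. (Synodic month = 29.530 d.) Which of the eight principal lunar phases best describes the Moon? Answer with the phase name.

last quarter

At 21.8/29.530 of the cycle, θ ≈ 266° — the last quarter range.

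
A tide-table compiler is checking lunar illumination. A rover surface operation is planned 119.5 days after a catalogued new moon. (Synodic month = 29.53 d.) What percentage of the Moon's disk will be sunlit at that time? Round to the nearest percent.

2%

119.5 d spans 4 complete synodic months (4 × 29.53 = 118.12 d) plus 1.38 d.
The Moon has covered 1.38/29.53 of its cycle, so θ ≈ 360° × 1.38/29.53 = 16.8°.
Illuminated fraction = (1 − cos 16.8°)/2 = (1 − 0.957)/2 ≈ 0.021, so 2%.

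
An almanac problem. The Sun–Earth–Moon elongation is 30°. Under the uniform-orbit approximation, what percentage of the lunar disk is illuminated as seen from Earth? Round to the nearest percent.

Half-versine of 30°: (1 − 0.866)/2 = 0.067, i.e. 7%.

7%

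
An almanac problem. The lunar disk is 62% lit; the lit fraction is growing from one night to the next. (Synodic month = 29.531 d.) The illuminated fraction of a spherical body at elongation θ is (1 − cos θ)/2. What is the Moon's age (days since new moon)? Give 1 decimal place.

8.5 days

Invert f = (1 − cos θ)/2 to get cos θ = 1 − 2(0.62) = -0.240, hence θ₀ = arccos -0.240 = 103.9°.
The Moon is waxing (0°–180°), so θ = 103.9° directly.
At 360°/29.531 d per day, 103.9° corresponds to 8.52 days.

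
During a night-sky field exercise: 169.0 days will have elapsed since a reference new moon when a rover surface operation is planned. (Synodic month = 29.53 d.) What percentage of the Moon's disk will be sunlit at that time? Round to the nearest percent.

58%

Reduce mod P: 169.0 − 5×29.53 = 21.35 d into the current lunation.
The Moon has covered 21.35/29.53 of its cycle, so θ ≈ 360° × 21.35/29.53 = 260.3°.
cos 260.3° = (-0.169), so f = (1 − (-0.169))/2 = 0.584, so 58%.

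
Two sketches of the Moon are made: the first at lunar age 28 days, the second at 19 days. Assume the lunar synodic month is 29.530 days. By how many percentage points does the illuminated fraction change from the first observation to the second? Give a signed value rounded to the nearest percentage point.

+78 percentage points

First observation: θ = 360°·28/29.530 = 341.3°, so f = 0.026.
Second observation: θ = 231.6°, f = 0.810.
Δf = 0.810 − 0.026 = +0.784, i.e. +78 pp.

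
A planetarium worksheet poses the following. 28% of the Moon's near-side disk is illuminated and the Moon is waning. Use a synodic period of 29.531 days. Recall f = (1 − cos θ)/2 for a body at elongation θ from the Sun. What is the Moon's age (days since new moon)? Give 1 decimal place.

From f = (1 − cos θ)/2: cos θ = 1 − 2×0.28 = 0.440; arccos → 63.9°.
Since the Moon is past full (waning), take the reflex angle: θ = 360° − 63.9° = 296.1°.
At 360°/29.531 d per day, 296.1° corresponds to 24.29 days.

24.3 days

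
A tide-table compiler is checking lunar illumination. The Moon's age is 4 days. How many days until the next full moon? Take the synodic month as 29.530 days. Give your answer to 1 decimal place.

Full moon occurs at elongation 180°, i.e. at age 29.530 × 180/360 = 14.765 d.
That is 14.765 − 4 = 10.765 days ahead.

10.8 days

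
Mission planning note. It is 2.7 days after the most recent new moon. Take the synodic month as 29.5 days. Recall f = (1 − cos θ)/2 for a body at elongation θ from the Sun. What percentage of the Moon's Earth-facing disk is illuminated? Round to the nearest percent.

The Moon has covered 2.7/29.5 of its cycle, so θ ≈ 360° × 2.7/29.5 = 32.9°.
Illuminated fraction = (1 − cos 32.9°)/2 = (1 − 0.839)/2 ≈ 0.080, so 8%.

8%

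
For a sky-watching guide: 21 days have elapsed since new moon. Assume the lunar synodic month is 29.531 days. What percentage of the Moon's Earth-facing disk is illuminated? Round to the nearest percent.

Phase angle: θ = 360°·(21 d)/(29.531 d) = 256.0°.
cos 256.0° = (-0.242), so f = (1 − (-0.242))/2 = 0.621, so 62%.

62%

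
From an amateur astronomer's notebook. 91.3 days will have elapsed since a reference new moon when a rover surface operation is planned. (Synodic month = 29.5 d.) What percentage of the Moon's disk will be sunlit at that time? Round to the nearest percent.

9%

Reduce mod P: 91.3 − 3×29.5 = 2.80 d into the current lunation.
Phase angle: θ = 360°·(2.80 d)/(29.5 d) = 34.2°.
Illuminated fraction = (1 − cos 34.2°)/2 = (1 − 0.827)/2 ≈ 0.086, so 9%.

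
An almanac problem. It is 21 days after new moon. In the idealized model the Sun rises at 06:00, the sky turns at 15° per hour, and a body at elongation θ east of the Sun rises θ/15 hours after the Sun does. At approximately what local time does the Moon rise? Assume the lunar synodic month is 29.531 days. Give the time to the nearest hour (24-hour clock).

23:00

Elongation θ = 360° × 21/29.531 ≈ 256.0°.
At 15° of sky rotation per hour, 256.0° corresponds to a 17.07 h lag.
06:00 + 17.07 h ≈ 23:04 → 23:00 to the nearest hour.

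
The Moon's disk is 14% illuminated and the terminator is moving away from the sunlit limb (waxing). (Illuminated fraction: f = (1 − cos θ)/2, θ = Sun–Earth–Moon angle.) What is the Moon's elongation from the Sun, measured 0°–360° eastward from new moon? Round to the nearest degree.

44°

cos θ = 1 − 2f = 0.720, giving a principal value of 43.9°.
The Moon is waxing (0°–180°), so θ = 43.9° directly.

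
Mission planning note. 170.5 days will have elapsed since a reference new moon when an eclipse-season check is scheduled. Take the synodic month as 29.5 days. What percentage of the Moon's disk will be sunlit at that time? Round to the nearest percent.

170.5/29.5 = 5.780 lunations, so 5 complete cycles and 23.00 d into the next.
Elongation θ = 360° × 23.00/29.5 ≈ 280.7°.
Illuminated fraction = (1 − cos 280.7°)/2 = (1 − 0.185)/2 ≈ 0.407, so 41%.

41%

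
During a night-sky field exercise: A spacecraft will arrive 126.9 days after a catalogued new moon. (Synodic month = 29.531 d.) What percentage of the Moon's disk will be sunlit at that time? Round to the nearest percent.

65%

Reduce mod P: 126.9 − 4×29.531 = 8.78 d into the current lunation.
Elongation θ = 360° × 8.78/29.531 ≈ 107.0°.
Illuminated fraction = (1 − cos 107.0°)/2 = (1 − (-0.292))/2 ≈ 0.646, so 65%.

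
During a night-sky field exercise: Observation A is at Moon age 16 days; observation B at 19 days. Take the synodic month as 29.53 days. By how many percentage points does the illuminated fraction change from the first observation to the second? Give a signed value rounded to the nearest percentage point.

θ₁ = 360° × 16/29.53 = 195.1°, f₁ = (1 − cos θ₁)/2 = 0.983.
θ₂ = 360° × 19/29.53 = 231.6°, f₂ = (1 − cos θ₂)/2 = 0.810.
Change = f₂ − f₁ = -0.172 → -17 percentage points.

-17 percentage points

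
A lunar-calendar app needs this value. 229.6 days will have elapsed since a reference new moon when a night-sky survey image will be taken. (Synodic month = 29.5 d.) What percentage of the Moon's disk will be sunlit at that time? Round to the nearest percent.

40%

229.6/29.5 = 7.783 lunations, so 7 complete cycles and 23.10 d into the next.
Elongation θ = 360° × 23.10/29.5 ≈ 281.9°.
With cos θ = 0.206, the lit fraction is (1 − 0.206)/2 ≈ 0.397, so 40%.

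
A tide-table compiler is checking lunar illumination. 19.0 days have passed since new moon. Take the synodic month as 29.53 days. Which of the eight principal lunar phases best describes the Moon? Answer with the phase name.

waning gibbous

At 19.0/29.53 of the cycle, θ ≈ 232° — the waning gibbous range.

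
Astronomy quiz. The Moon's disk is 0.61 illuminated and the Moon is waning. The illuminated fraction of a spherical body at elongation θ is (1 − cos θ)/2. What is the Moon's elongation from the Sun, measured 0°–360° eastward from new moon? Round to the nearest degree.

cos θ = 1 − 2f = -0.220, giving a principal value of 102.7°.
Waning ⇒ past full, so θ = 360° − 102.7° = 257.3°.

257°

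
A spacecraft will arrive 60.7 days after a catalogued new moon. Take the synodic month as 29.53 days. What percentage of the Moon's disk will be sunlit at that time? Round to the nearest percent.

3%

60.7/29.53 = 2.056 lunations, so 2 complete cycles and 1.64 d into the next.
The Moon has covered 1.64/29.53 of its cycle, so θ ≈ 360° × 1.64/29.53 = 20.0°.
cos 20.0° = 0.940, so f = (1 − 0.940)/2 = 0.030, so 3%.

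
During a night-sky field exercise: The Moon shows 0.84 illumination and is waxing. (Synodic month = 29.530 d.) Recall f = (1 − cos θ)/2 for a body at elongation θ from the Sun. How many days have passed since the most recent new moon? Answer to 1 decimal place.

From f = (1 − cos θ)/2: cos θ = 1 − 2×0.84 = -0.680; arccos → 132.8°.
Waxing ⇒ before full, so θ = 132.8°.
At 360°/29.530 d per day, 132.8° corresponds to 10.90 days.

10.9 days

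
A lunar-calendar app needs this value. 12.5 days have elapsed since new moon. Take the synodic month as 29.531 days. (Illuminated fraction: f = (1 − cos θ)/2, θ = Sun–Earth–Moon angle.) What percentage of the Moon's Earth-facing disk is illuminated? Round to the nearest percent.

94%

Phase angle: θ = 360°·(12.5 d)/(29.531 d) = 152.4°.
Illuminated fraction = (1 − cos 152.4°)/2 = (1 − (-0.886))/2 ≈ 0.943, so 94%.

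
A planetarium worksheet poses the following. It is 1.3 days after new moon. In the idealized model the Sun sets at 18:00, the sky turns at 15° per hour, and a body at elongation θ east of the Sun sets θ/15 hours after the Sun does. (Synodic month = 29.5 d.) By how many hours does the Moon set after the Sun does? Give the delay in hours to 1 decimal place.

1.1 h

Phase angle: θ = 360°·(1.3 d)/(29.5 d) = 15.9°.
The Moon trails the Sun by θ/15 = 15.9/15 ≈ 1.06 hours.
So the Moon sets 1.06 h after the Sun.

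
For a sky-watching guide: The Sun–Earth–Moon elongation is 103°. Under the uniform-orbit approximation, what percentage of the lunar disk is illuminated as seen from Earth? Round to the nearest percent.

cos 103° = (-0.225), so f = (1 − (-0.225))/2 = 0.612, i.e. 61%.

61%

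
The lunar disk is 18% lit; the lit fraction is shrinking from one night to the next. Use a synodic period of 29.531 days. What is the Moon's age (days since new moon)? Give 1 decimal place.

25.4 days

cos θ = 1 − 2f = 0.640, giving a principal value of 50.2°.
Waning ⇒ past full, so θ = 360° − 50.2° = 309.8°.
That fraction of the synodic month is 309.8/360 × 29.531 d ≈ 25.41 d.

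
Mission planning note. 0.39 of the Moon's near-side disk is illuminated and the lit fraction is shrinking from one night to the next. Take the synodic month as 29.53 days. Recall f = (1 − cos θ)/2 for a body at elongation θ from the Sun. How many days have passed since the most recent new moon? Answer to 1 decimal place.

23.2 days

From f = (1 − cos θ)/2: cos θ = 1 − 2×0.39 = 0.220; arccos → 77.3°.
Waning ⇒ past full, so θ = 360° − 77.3° = 282.7°.
That fraction of the synodic month is 282.7/360 × 29.53 d ≈ 23.19 d.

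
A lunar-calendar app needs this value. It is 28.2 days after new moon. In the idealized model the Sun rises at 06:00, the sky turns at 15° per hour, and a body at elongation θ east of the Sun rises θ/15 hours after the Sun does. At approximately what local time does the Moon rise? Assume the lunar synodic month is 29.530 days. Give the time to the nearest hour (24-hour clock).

05:00

Elongation θ = 360° × 28.2/29.530 ≈ 343.8°.
Delay after the Sun = 343.8° / (15°/h) ≈ 22.92 h.
06:00 + 22.92 h ≈ 04:55 → 05:00 to the nearest hour.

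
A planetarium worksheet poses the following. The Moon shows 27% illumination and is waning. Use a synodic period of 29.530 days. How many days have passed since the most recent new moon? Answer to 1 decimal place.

24.4 days

Invert f = (1 − cos θ)/2 to get cos θ = 1 − 2(0.27) = 0.460, hence θ₀ = arccos 0.460 = 62.6°.
Waning ⇒ past full, so θ = 360° − 62.6° = 297.4°.
Age = 29.530 × 297.4°/360° ≈ 24.39 days.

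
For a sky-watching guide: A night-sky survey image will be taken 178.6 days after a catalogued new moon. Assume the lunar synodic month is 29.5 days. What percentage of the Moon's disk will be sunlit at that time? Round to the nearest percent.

3%

178.6 d spans 6 complete synodic months (6 × 29.5 = 177.00 d) plus 1.60 d.
Phase angle: θ = 360°·(1.60 d)/(29.5 d) = 19.5°.
With cos θ = 0.942, the lit fraction is (1 − 0.942)/2 ≈ 0.029, so 3%.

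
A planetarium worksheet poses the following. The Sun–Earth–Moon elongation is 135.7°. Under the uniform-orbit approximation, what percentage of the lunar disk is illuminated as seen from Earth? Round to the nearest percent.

f = (1 − cos 135.7°)/2 = (1 − (-0.716))/2 ≈ 0.858, i.e. 86%.

86%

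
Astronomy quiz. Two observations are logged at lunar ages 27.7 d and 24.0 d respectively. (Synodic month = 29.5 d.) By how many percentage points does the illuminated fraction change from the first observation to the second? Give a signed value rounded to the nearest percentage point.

First observation: θ = 360°·27.7/29.5 = 338.0°, so f = 0.036.
Second observation: θ = 292.9°, f = 0.306.
Δf = 0.306 − 0.036 = +0.269, i.e. +27 pp.

+27 pp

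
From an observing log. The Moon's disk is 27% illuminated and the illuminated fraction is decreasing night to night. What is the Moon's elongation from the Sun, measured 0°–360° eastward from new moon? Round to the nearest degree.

297°

Invert f = (1 − cos θ)/2 to get cos θ = 1 − 2(0.27) = 0.460, hence θ₀ = arccos 0.460 = 62.6°.
Waning ⇒ past full, so θ = 360° − 62.6° = 297.4°.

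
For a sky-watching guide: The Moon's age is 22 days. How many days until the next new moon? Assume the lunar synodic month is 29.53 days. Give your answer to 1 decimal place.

7.5 days

One full lunation from the last new moon is 29.53 d; remaining = 29.53 − 22 = 7.530 d.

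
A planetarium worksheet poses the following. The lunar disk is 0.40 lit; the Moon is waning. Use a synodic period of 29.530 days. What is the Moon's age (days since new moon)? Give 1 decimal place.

23.1 days

Invert f = (1 − cos θ)/2 to get cos θ = 1 − 2(0.40) = 0.200, hence θ₀ = arccos 0.200 = 78.5°.
Waning ⇒ past full, so θ = 360° − 78.5° = 281.5°.
At 360°/29.530 d per day, 281.5° corresponds to 23.09 days.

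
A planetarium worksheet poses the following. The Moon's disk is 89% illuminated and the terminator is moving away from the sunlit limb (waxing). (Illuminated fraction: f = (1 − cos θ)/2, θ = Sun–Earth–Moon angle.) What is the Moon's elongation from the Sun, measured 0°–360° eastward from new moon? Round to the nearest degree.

cos θ = 1 − 2f = -0.780, giving a principal value of 141.3°.
Before full moon the principal value applies: θ = 141.3°.

141°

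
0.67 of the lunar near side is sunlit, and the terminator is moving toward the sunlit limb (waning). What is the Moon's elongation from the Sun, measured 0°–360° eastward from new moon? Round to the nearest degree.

250°

cos θ = 1 − 2f = -0.340, giving a principal value of 109.9°.
A waning Moon lies in 180°–360°, so θ = 360° − 109.9° = 250.1°.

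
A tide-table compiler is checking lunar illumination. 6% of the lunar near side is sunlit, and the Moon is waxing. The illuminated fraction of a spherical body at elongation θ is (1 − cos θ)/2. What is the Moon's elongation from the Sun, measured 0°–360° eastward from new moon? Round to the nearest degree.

From f = (1 − cos θ)/2: cos θ = 1 − 2×0.06 = 0.880; arccos → 28.4°.
Waxing ⇒ before full, so θ = 28.4°.

28°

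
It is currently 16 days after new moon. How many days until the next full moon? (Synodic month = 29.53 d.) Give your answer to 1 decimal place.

28.3 days

Full moon is 0.5 of the way through the cycle: age 0.5 × 29.53 = 14.765 d.
Already past this cycle's full moon; the next is at 14.765 + 29.53 = 44.295 d, so 44.295 − 16 = 28.295 days.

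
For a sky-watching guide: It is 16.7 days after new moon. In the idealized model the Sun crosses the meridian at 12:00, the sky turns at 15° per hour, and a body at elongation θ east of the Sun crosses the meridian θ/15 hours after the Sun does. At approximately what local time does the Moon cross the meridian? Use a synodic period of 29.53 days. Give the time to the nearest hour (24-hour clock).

02:00

The Moon has covered 16.7/29.53 of its cycle, so θ ≈ 360° × 16.7/29.53 = 203.6°.
The Moon trails the Sun by θ/15 = 203.6/15 ≈ 13.57 hours.
12:00 + 13.57 h ≈ 01:34 → 02:00 to the nearest hour.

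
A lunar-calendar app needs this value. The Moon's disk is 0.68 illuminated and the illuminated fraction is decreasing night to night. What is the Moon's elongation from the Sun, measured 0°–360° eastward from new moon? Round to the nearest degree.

249°

cos θ = 1 − 2f = -0.360, giving a principal value of 111.1°.
Waning ⇒ past full, so θ = 360° − 111.1° = 248.9°.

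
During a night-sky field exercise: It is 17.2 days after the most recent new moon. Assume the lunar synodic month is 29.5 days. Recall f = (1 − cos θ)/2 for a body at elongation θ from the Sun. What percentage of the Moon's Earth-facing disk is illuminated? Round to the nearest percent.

93%

The Moon has covered 17.2/29.5 of its cycle, so θ ≈ 360° × 17.2/29.5 = 209.9°.
With cos θ = (-0.867), the lit fraction is (1 − (-0.867))/2 ≈ 0.933, so 93%.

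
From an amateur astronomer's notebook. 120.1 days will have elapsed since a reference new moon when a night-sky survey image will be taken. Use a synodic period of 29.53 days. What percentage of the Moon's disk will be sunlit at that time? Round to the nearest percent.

4%

120.1/29.53 = 4.067 lunations, so 4 complete cycles and 1.98 d into the next.
Phase angle: θ = 360°·(1.98 d)/(29.53 d) = 24.1°.
Illuminated fraction = (1 − cos 24.1°)/2 = (1 − 0.913)/2 ≈ 0.044, so 4%.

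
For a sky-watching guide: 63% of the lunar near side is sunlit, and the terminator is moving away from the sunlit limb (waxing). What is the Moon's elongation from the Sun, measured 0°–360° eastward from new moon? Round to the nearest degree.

105°

Invert f = (1 − cos θ)/2 to get cos θ = 1 − 2(0.63) = -0.260, hence θ₀ = arccos -0.260 = 105.1°.
Waxing ⇒ before full, so θ = 105.1°.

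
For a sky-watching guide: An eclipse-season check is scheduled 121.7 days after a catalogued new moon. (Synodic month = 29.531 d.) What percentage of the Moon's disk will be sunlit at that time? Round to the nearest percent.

121.7/29.531 = 4.121 lunations, so 4 complete cycles and 3.58 d into the next.
Elongation θ = 360° × 3.58/29.531 ≈ 43.6°.
cos 43.6° = 0.724, so f = (1 − 0.724)/2 = 0.138, so 14%.

14%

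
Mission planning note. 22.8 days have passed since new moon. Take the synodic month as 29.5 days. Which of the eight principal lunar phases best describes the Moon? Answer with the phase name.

At 22.8/29.5 of the cycle, θ ≈ 278° — the last quarter range.

last quarter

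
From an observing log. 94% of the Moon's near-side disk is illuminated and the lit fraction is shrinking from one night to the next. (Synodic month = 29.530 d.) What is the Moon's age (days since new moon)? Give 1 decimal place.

Invert f = (1 − cos θ)/2 to get cos θ = 1 − 2(0.94) = -0.880, hence θ₀ = arccos -0.880 = 151.6°.
A waning Moon lies in 180°–360°, so θ = 360° − 151.6° = 208.4°.
That fraction of the synodic month is 208.4/360 × 29.530 d ≈ 17.09 d.

17.1 days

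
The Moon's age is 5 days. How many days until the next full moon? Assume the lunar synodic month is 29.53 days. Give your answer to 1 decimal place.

Full moon is 0.5 of the way through the cycle: age 0.5 × 29.53 = 14.765 d.
So 9.765 days remain (14.765 − 5).

9.8 days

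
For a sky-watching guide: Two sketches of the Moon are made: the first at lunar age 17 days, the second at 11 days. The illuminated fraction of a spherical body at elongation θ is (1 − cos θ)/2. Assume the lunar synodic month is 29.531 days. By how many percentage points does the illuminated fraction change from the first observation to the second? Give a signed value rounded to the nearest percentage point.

First observation: θ = 360°·17/29.531 = 207.2°, so f = 0.945.
Second observation: θ = 134.1°, f = 0.848.
Δf = 0.848 − 0.945 = -0.097, i.e. -10 pp.

-10 pp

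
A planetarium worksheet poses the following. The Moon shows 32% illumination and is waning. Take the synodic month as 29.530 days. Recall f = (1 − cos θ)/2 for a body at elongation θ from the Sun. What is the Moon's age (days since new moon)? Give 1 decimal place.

23.9 days

cos θ = 1 − 2f = 0.360, giving a principal value of 68.9°.
Since the Moon is past full (waning), take the reflex angle: θ = 360° − 68.9° = 291.1°.
Age = 29.530 × 291.1°/360° ≈ 23.88 days.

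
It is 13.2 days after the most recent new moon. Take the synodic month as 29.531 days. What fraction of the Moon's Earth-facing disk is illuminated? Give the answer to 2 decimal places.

Elongation θ = 360° × 13.2/29.531 ≈ 160.9°.
Illuminated fraction = (1 − cos 160.9°)/2 = (1 − (-0.945))/2 ≈ 0.973.

0.97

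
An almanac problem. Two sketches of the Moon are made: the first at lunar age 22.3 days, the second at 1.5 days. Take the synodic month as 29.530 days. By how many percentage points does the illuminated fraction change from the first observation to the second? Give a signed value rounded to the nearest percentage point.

-46 percentage points

First observation: θ = 360°·22.3/29.530 = 271.9°, so f = 0.484.
Second observation: θ = 18.3°, f = 0.025.
Δf = 0.025 − 0.484 = -0.459, i.e. -46 pp.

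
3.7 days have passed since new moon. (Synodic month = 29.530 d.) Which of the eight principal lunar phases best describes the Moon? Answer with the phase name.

waxing crescent

At 3.7/29.530 of the cycle, θ ≈ 45° — the waxing crescent range.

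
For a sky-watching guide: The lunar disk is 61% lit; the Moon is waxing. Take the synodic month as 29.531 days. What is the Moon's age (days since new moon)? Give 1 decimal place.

From f = (1 − cos θ)/2: cos θ = 1 − 2×0.61 = -0.220; arccos → 102.7°.
Before full moon the principal value applies: θ = 102.7°.
Age = 29.531 × 102.7°/360° ≈ 8.43 days.

8.4 days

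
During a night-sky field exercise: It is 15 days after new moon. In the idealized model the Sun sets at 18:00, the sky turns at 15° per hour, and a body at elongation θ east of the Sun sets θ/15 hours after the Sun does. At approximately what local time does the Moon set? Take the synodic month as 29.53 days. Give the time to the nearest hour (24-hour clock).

Phase angle: θ = 360°·(15 d)/(29.53 d) = 182.9°.
The Moon trails the Sun by θ/15 = 182.9/15 ≈ 12.19 hours.
18:00 + 12.19 h ≈ 06:11 → 06:00 to the nearest hour.

06:00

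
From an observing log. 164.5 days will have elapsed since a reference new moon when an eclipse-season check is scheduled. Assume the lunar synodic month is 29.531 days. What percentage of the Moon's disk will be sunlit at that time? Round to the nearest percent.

Reduce mod P: 164.5 − 5×29.531 = 16.84 d into the current lunation.
The Moon has covered 16.84/29.531 of its cycle, so θ ≈ 360° × 16.84/29.531 = 205.4°.
With cos θ = (-0.904), the lit fraction is (1 − (-0.904))/2 ≈ 0.952, so 95%.

95%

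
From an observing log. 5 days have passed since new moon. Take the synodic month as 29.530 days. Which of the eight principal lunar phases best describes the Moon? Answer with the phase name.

θ ≈ 360° × 5/29.530 = 61°, which falls in the waxing crescent sector.

waxing crescent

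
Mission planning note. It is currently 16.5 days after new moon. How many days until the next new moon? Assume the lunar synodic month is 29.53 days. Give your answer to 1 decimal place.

13.0 days

One full lunation from the last new moon is 29.53 d; remaining = 29.53 − 16.5 = 13.030 d.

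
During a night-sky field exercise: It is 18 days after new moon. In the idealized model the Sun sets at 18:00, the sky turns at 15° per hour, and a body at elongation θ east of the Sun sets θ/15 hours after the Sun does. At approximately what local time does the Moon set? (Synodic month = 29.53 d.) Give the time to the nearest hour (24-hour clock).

09:00

The Moon has covered 18/29.53 of its cycle, so θ ≈ 360° × 18/29.53 = 219.4°.
The Moon trails the Sun by θ/15 = 219.4/15 ≈ 14.63 hours.
18:00 + 14.63 h ≈ 08:38 → 09:00 to the nearest hour.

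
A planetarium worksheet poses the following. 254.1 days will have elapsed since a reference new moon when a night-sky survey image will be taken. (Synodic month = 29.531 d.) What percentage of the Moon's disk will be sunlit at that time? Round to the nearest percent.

90%

Reduce mod P: 254.1 − 8×29.531 = 17.85 d into the current lunation.
Phase angle: θ = 360°·(17.85 d)/(29.531 d) = 217.6°.
With cos θ = (-0.792), the lit fraction is (1 − (-0.792))/2 ≈ 0.896, so 90%.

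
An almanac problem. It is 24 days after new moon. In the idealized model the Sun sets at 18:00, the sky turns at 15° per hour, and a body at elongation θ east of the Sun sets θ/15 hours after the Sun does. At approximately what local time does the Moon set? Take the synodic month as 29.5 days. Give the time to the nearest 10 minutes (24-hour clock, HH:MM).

13:30

The Moon has covered 24/29.5 of its cycle, so θ ≈ 360° × 24/29.5 = 292.9°.
At 15° of sky rotation per hour, 292.9° corresponds to a 19.53 h lag.
18:00 + 19.525 h ≈ 13:32 → 13:30 to the nearest ten minutes.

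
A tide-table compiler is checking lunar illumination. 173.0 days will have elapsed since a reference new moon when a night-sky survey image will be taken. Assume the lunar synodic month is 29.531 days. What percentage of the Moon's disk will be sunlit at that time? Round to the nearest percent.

19%

173.0/29.531 = 5.858 lunations, so 5 complete cycles and 25.34 d into the next.
Elongation θ = 360° × 25.34/29.531 ≈ 309.0°.
With cos θ = 0.629, the lit fraction is (1 − 0.629)/2 ≈ 0.186, so 19%.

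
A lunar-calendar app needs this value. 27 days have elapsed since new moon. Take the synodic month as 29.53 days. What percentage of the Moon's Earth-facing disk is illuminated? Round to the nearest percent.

7%

The Moon has covered 27/29.53 of its cycle, so θ ≈ 360° × 27/29.53 = 329.2°.
With cos θ = 0.859, the lit fraction is (1 − 0.859)/2 ≈ 0.071, so 7%.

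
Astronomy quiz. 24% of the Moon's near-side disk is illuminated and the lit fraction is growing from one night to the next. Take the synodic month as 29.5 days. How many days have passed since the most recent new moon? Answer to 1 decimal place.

From f = (1 − cos θ)/2: cos θ = 1 − 2×0.24 = 0.520; arccos → 58.7°.
Waxing ⇒ before full, so θ = 58.7°.
At 360°/29.5 d per day, 58.7° corresponds to 4.81 days.

4.8 days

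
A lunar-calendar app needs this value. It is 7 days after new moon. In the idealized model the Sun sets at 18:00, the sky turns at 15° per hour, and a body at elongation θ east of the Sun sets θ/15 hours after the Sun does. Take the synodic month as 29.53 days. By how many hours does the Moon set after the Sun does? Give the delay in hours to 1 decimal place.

Phase angle: θ = 360°·(7 d)/(29.53 d) = 85.3°.
Delay after the Sun = 85.3° / (15°/h) ≈ 5.69 h.
So the Moon sets 5.69 h after the Sun.

5.7 h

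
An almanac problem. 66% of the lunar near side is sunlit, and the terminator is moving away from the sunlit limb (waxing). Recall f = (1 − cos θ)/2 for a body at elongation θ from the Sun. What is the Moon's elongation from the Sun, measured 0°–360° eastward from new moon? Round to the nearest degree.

109°

Invert f = (1 − cos θ)/2 to get cos θ = 1 − 2(0.66) = -0.320, hence θ₀ = arccos -0.320 = 108.7°.
Before full moon the principal value applies: θ = 108.7°.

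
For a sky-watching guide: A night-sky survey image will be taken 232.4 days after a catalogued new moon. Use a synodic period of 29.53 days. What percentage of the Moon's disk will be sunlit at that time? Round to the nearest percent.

Reduce mod P: 232.4 − 7×29.53 = 25.69 d into the current lunation.
The Moon has covered 25.69/29.53 of its cycle, so θ ≈ 360° × 25.69/29.53 = 313.2°.
Illuminated fraction = (1 − cos 313.2°)/2 = (1 − 0.684)/2 ≈ 0.158, so 16%.

16%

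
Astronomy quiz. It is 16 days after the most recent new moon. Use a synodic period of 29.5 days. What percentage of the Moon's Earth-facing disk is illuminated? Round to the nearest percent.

98%

Phase angle: θ = 360°·(16 d)/(29.5 d) = 195.3°.
cos 195.3° = (-0.965), so f = (1 − (-0.965))/2 = 0.982, so 98%.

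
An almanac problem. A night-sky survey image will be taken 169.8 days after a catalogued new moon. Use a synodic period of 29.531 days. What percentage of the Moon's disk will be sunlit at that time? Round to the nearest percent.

50%

169.8/29.531 = 5.750 lunations, so 5 complete cycles and 22.15 d into the next.
Phase angle: θ = 360°·(22.15 d)/(29.531 d) = 270.0°.
Illuminated fraction = (1 − cos 270.0°)/2 = (1 − (-0.001))/2 ≈ 0.500, so 50%.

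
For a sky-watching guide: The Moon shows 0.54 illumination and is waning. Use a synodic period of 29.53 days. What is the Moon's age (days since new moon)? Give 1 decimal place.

From f = (1 − cos θ)/2: cos θ = 1 − 2×0.54 = -0.080; arccos → 94.6°.
Waning ⇒ past full, so θ = 360° − 94.6° = 265.4°.
That fraction of the synodic month is 265.4/360 × 29.53 d ≈ 21.77 d.

21.8 days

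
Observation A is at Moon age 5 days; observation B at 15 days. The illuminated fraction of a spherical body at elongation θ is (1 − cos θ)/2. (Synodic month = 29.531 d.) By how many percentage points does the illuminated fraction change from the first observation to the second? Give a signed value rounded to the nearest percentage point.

+74 percentage points

First observation: θ = 360°·5/29.531 = 61.0°, so f = 0.257.
Second observation: θ = 182.9°, f = 0.999.
Δf = 0.999 − 0.257 = +0.742, i.e. +74 pp.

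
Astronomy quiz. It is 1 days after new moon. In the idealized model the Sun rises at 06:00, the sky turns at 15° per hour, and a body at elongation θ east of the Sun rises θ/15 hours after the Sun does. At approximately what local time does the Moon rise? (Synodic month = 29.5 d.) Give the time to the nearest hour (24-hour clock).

Elongation θ = 360° × 1/29.5 ≈ 12.2°.
The Moon trails the Sun by θ/15 = 12.2/15 ≈ 0.81 hours.
06:00 + 0.81 h ≈ 06:49 → 07:00 to the nearest hour.

07:00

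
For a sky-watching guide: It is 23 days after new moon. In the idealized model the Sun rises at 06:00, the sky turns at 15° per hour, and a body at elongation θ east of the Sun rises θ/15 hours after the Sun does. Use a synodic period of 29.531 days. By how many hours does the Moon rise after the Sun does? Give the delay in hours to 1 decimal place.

18.7 h

Elongation θ = 360° × 23/29.531 ≈ 280.4°.
The Moon trails the Sun by θ/15 = 280.4/15 ≈ 18.69 hours.
So the Moon rises 18.69 h after the Sun.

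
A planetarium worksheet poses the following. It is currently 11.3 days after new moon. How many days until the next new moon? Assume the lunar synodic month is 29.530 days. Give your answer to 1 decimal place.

18.2 days

The next new moon completes the synodic month: 29.530 − 11.3 = 18.230 days.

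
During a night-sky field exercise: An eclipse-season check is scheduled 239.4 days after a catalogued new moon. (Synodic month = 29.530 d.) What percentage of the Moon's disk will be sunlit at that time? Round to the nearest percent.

11%

Reduce mod P: 239.4 − 8×29.530 = 3.16 d into the current lunation.
Phase angle: θ = 360°·(3.16 d)/(29.530 d) = 38.5°.
Illuminated fraction = (1 − cos 38.5°)/2 = (1 − 0.782)/2 ≈ 0.109, so 11%.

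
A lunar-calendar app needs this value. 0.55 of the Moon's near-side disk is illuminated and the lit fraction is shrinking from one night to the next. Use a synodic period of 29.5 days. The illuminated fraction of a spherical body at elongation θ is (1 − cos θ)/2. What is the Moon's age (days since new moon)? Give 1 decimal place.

cos θ = 1 − 2f = -0.100, giving a principal value of 95.7°.
Waning ⇒ past full, so θ = 360° − 95.7° = 264.3°.
At 360°/29.5 d per day, 264.3° corresponds to 21.65 days.

21.7 days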